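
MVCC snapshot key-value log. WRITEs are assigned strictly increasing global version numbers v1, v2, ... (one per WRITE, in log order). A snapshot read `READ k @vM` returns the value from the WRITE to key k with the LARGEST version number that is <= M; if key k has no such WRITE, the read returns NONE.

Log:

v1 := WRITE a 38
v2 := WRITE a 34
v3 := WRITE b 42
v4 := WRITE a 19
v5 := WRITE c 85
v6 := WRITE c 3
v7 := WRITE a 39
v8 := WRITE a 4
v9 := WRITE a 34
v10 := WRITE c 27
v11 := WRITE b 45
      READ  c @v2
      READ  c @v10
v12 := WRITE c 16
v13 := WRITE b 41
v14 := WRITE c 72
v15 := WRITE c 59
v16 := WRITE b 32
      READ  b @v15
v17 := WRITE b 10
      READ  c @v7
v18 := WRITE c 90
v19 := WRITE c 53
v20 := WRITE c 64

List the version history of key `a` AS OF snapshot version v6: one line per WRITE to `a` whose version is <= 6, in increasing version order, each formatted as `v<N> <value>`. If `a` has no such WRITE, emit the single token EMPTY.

Answer: v1 38
v2 34
v4 19

Derivation:
Scan writes for key=a with version <= 6:
  v1 WRITE a 38 -> keep
  v2 WRITE a 34 -> keep
  v3 WRITE b 42 -> skip
  v4 WRITE a 19 -> keep
  v5 WRITE c 85 -> skip
  v6 WRITE c 3 -> skip
  v7 WRITE a 39 -> drop (> snap)
  v8 WRITE a 4 -> drop (> snap)
  v9 WRITE a 34 -> drop (> snap)
  v10 WRITE c 27 -> skip
  v11 WRITE b 45 -> skip
  v12 WRITE c 16 -> skip
  v13 WRITE b 41 -> skip
  v14 WRITE c 72 -> skip
  v15 WRITE c 59 -> skip
  v16 WRITE b 32 -> skip
  v17 WRITE b 10 -> skip
  v18 WRITE c 90 -> skip
  v19 WRITE c 53 -> skip
  v20 WRITE c 64 -> skip
Collected: [(1, 38), (2, 34), (4, 19)]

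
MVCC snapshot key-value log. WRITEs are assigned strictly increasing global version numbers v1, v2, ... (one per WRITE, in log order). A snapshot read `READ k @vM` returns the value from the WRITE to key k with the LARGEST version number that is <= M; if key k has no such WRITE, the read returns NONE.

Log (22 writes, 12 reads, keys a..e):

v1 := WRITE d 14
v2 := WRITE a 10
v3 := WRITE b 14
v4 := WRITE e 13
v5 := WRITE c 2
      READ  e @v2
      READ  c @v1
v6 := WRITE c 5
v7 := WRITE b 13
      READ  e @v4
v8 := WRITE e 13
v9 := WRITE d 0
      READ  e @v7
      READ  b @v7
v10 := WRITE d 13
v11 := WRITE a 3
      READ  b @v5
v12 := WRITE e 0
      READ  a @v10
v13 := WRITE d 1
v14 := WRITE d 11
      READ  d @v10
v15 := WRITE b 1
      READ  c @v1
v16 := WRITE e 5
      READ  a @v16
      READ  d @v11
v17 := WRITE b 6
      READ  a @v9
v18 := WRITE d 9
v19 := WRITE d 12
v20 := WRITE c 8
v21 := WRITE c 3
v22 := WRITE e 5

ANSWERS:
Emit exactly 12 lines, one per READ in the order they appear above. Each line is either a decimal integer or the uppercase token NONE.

Answer: NONE
NONE
13
13
13
14
10
13
NONE
3
13
10

Derivation:
v1: WRITE d=14  (d history now [(1, 14)])
v2: WRITE a=10  (a history now [(2, 10)])
v3: WRITE b=14  (b history now [(3, 14)])
v4: WRITE e=13  (e history now [(4, 13)])
v5: WRITE c=2  (c history now [(5, 2)])
READ e @v2: history=[(4, 13)] -> no version <= 2 -> NONE
READ c @v1: history=[(5, 2)] -> no version <= 1 -> NONE
v6: WRITE c=5  (c history now [(5, 2), (6, 5)])
v7: WRITE b=13  (b history now [(3, 14), (7, 13)])
READ e @v4: history=[(4, 13)] -> pick v4 -> 13
v8: WRITE e=13  (e history now [(4, 13), (8, 13)])
v9: WRITE d=0  (d history now [(1, 14), (9, 0)])
READ e @v7: history=[(4, 13), (8, 13)] -> pick v4 -> 13
READ b @v7: history=[(3, 14), (7, 13)] -> pick v7 -> 13
v10: WRITE d=13  (d history now [(1, 14), (9, 0), (10, 13)])
v11: WRITE a=3  (a history now [(2, 10), (11, 3)])
READ b @v5: history=[(3, 14), (7, 13)] -> pick v3 -> 14
v12: WRITE e=0  (e history now [(4, 13), (8, 13), (12, 0)])
READ a @v10: history=[(2, 10), (11, 3)] -> pick v2 -> 10
v13: WRITE d=1  (d history now [(1, 14), (9, 0), (10, 13), (13, 1)])
v14: WRITE d=11  (d history now [(1, 14), (9, 0), (10, 13), (13, 1), (14, 11)])
READ d @v10: history=[(1, 14), (9, 0), (10, 13), (13, 1), (14, 11)] -> pick v10 -> 13
v15: WRITE b=1  (b history now [(3, 14), (7, 13), (15, 1)])
READ c @v1: history=[(5, 2), (6, 5)] -> no version <= 1 -> NONE
v16: WRITE e=5  (e history now [(4, 13), (8, 13), (12, 0), (16, 5)])
READ a @v16: history=[(2, 10), (11, 3)] -> pick v11 -> 3
READ d @v11: history=[(1, 14), (9, 0), (10, 13), (13, 1), (14, 11)] -> pick v10 -> 13
v17: WRITE b=6  (b history now [(3, 14), (7, 13), (15, 1), (17, 6)])
READ a @v9: history=[(2, 10), (11, 3)] -> pick v2 -> 10
v18: WRITE d=9  (d history now [(1, 14), (9, 0), (10, 13), (13, 1), (14, 11), (18, 9)])
v19: WRITE d=12  (d history now [(1, 14), (9, 0), (10, 13), (13, 1), (14, 11), (18, 9), (19, 12)])
v20: WRITE c=8  (c history now [(5, 2), (6, 5), (20, 8)])
v21: WRITE c=3  (c history now [(5, 2), (6, 5), (20, 8), (21, 3)])
v22: WRITE e=5  (e history now [(4, 13), (8, 13), (12, 0), (16, 5), (22, 5)])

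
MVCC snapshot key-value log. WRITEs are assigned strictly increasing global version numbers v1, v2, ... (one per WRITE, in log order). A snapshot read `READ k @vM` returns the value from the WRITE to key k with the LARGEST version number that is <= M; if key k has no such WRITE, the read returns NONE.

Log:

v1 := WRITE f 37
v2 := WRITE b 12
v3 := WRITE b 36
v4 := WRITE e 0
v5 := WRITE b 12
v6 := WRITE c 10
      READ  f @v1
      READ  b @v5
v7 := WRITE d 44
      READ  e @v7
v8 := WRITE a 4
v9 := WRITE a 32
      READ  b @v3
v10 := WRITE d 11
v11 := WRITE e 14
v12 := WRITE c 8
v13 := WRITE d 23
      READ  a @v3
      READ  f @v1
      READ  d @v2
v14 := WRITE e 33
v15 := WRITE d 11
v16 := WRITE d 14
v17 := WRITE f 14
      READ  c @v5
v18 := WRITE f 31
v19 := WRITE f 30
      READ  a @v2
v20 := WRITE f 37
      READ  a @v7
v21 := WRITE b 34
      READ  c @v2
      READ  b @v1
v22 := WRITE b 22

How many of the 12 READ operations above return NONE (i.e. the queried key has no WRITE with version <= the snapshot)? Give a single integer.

Answer: 7

Derivation:
v1: WRITE f=37  (f history now [(1, 37)])
v2: WRITE b=12  (b history now [(2, 12)])
v3: WRITE b=36  (b history now [(2, 12), (3, 36)])
v4: WRITE e=0  (e history now [(4, 0)])
v5: WRITE b=12  (b history now [(2, 12), (3, 36), (5, 12)])
v6: WRITE c=10  (c history now [(6, 10)])
READ f @v1: history=[(1, 37)] -> pick v1 -> 37
READ b @v5: history=[(2, 12), (3, 36), (5, 12)] -> pick v5 -> 12
v7: WRITE d=44  (d history now [(7, 44)])
READ e @v7: history=[(4, 0)] -> pick v4 -> 0
v8: WRITE a=4  (a history now [(8, 4)])
v9: WRITE a=32  (a history now [(8, 4), (9, 32)])
READ b @v3: history=[(2, 12), (3, 36), (5, 12)] -> pick v3 -> 36
v10: WRITE d=11  (d history now [(7, 44), (10, 11)])
v11: WRITE e=14  (e history now [(4, 0), (11, 14)])
v12: WRITE c=8  (c history now [(6, 10), (12, 8)])
v13: WRITE d=23  (d history now [(7, 44), (10, 11), (13, 23)])
READ a @v3: history=[(8, 4), (9, 32)] -> no version <= 3 -> NONE
READ f @v1: history=[(1, 37)] -> pick v1 -> 37
READ d @v2: history=[(7, 44), (10, 11), (13, 23)] -> no version <= 2 -> NONE
v14: WRITE e=33  (e history now [(4, 0), (11, 14), (14, 33)])
v15: WRITE d=11  (d history now [(7, 44), (10, 11), (13, 23), (15, 11)])
v16: WRITE d=14  (d history now [(7, 44), (10, 11), (13, 23), (15, 11), (16, 14)])
v17: WRITE f=14  (f history now [(1, 37), (17, 14)])
READ c @v5: history=[(6, 10), (12, 8)] -> no version <= 5 -> NONE
v18: WRITE f=31  (f history now [(1, 37), (17, 14), (18, 31)])
v19: WRITE f=30  (f history now [(1, 37), (17, 14), (18, 31), (19, 30)])
READ a @v2: history=[(8, 4), (9, 32)] -> no version <= 2 -> NONE
v20: WRITE f=37  (f history now [(1, 37), (17, 14), (18, 31), (19, 30), (20, 37)])
READ a @v7: history=[(8, 4), (9, 32)] -> no version <= 7 -> NONE
v21: WRITE b=34  (b history now [(2, 12), (3, 36), (5, 12), (21, 34)])
READ c @v2: history=[(6, 10), (12, 8)] -> no version <= 2 -> NONE
READ b @v1: history=[(2, 12), (3, 36), (5, 12), (21, 34)] -> no version <= 1 -> NONE
v22: WRITE b=22  (b history now [(2, 12), (3, 36), (5, 12), (21, 34), (22, 22)])
Read results in order: ['37', '12', '0', '36', 'NONE', '37', 'NONE', 'NONE', 'NONE', 'NONE', 'NONE', 'NONE']
NONE count = 7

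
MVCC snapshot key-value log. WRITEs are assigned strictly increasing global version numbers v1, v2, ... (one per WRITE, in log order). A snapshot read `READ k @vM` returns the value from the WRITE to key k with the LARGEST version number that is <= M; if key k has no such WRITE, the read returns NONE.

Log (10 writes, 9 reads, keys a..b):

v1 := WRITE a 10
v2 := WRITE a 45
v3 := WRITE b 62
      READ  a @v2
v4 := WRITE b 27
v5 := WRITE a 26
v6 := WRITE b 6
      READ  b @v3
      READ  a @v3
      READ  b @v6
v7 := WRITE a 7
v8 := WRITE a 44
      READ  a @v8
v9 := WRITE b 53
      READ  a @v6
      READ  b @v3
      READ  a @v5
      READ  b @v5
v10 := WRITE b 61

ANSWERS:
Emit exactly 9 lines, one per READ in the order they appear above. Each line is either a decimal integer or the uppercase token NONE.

Answer: 45
62
45
6
44
26
62
26
27

Derivation:
v1: WRITE a=10  (a history now [(1, 10)])
v2: WRITE a=45  (a history now [(1, 10), (2, 45)])
v3: WRITE b=62  (b history now [(3, 62)])
READ a @v2: history=[(1, 10), (2, 45)] -> pick v2 -> 45
v4: WRITE b=27  (b history now [(3, 62), (4, 27)])
v5: WRITE a=26  (a history now [(1, 10), (2, 45), (5, 26)])
v6: WRITE b=6  (b history now [(3, 62), (4, 27), (6, 6)])
READ b @v3: history=[(3, 62), (4, 27), (6, 6)] -> pick v3 -> 62
READ a @v3: history=[(1, 10), (2, 45), (5, 26)] -> pick v2 -> 45
READ b @v6: history=[(3, 62), (4, 27), (6, 6)] -> pick v6 -> 6
v7: WRITE a=7  (a history now [(1, 10), (2, 45), (5, 26), (7, 7)])
v8: WRITE a=44  (a history now [(1, 10), (2, 45), (5, 26), (7, 7), (8, 44)])
READ a @v8: history=[(1, 10), (2, 45), (5, 26), (7, 7), (8, 44)] -> pick v8 -> 44
v9: WRITE b=53  (b history now [(3, 62), (4, 27), (6, 6), (9, 53)])
READ a @v6: history=[(1, 10), (2, 45), (5, 26), (7, 7), (8, 44)] -> pick v5 -> 26
READ b @v3: history=[(3, 62), (4, 27), (6, 6), (9, 53)] -> pick v3 -> 62
READ a @v5: history=[(1, 10), (2, 45), (5, 26), (7, 7), (8, 44)] -> pick v5 -> 26
READ b @v5: history=[(3, 62), (4, 27), (6, 6), (9, 53)] -> pick v4 -> 27
v10: WRITE b=61  (b history now [(3, 62), (4, 27), (6, 6), (9, 53), (10, 61)])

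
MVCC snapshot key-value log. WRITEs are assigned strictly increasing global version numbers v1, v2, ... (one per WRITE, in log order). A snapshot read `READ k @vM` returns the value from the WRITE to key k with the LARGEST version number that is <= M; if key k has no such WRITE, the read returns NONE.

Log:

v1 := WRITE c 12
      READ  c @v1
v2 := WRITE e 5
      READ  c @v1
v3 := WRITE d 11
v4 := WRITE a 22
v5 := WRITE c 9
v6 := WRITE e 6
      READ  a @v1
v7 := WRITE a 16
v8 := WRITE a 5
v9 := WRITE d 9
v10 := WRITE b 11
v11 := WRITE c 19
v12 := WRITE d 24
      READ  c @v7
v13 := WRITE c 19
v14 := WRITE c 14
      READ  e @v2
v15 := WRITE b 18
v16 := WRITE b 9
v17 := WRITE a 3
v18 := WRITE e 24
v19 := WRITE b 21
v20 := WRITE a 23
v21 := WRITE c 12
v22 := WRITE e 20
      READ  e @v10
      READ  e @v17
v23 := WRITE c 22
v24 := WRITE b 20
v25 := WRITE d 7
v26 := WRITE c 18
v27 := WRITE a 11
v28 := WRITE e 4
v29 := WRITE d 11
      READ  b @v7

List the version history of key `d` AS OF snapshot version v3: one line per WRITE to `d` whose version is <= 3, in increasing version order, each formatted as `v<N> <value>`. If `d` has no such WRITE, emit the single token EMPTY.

Scan writes for key=d with version <= 3:
  v1 WRITE c 12 -> skip
  v2 WRITE e 5 -> skip
  v3 WRITE d 11 -> keep
  v4 WRITE a 22 -> skip
  v5 WRITE c 9 -> skip
  v6 WRITE e 6 -> skip
  v7 WRITE a 16 -> skip
  v8 WRITE a 5 -> skip
  v9 WRITE d 9 -> drop (> snap)
  v10 WRITE b 11 -> skip
  v11 WRITE c 19 -> skip
  v12 WRITE d 24 -> drop (> snap)
  v13 WRITE c 19 -> skip
  v14 WRITE c 14 -> skip
  v15 WRITE b 18 -> skip
  v16 WRITE b 9 -> skip
  v17 WRITE a 3 -> skip
  v18 WRITE e 24 -> skip
  v19 WRITE b 21 -> skip
  v20 WRITE a 23 -> skip
  v21 WRITE c 12 -> skip
  v22 WRITE e 20 -> skip
  v23 WRITE c 22 -> skip
  v24 WRITE b 20 -> skip
  v25 WRITE d 7 -> drop (> snap)
  v26 WRITE c 18 -> skip
  v27 WRITE a 11 -> skip
  v28 WRITE e 4 -> skip
  v29 WRITE d 11 -> drop (> snap)
Collected: [(3, 11)]

Answer: v3 11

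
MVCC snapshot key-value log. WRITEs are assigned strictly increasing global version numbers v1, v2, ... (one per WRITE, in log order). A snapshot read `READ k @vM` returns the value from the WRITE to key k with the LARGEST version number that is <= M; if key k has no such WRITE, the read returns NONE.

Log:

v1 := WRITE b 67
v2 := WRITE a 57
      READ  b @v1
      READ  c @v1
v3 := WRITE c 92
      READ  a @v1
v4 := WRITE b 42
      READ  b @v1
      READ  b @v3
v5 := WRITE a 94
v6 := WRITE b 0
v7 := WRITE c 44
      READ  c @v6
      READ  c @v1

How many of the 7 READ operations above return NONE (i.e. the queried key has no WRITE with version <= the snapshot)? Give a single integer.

v1: WRITE b=67  (b history now [(1, 67)])
v2: WRITE a=57  (a history now [(2, 57)])
READ b @v1: history=[(1, 67)] -> pick v1 -> 67
READ c @v1: history=[] -> no version <= 1 -> NONE
v3: WRITE c=92  (c history now [(3, 92)])
READ a @v1: history=[(2, 57)] -> no version <= 1 -> NONE
v4: WRITE b=42  (b history now [(1, 67), (4, 42)])
READ b @v1: history=[(1, 67), (4, 42)] -> pick v1 -> 67
READ b @v3: history=[(1, 67), (4, 42)] -> pick v1 -> 67
v5: WRITE a=94  (a history now [(2, 57), (5, 94)])
v6: WRITE b=0  (b history now [(1, 67), (4, 42), (6, 0)])
v7: WRITE c=44  (c history now [(3, 92), (7, 44)])
READ c @v6: history=[(3, 92), (7, 44)] -> pick v3 -> 92
READ c @v1: history=[(3, 92), (7, 44)] -> no version <= 1 -> NONE
Read results in order: ['67', 'NONE', 'NONE', '67', '67', '92', 'NONE']
NONE count = 3

Answer: 3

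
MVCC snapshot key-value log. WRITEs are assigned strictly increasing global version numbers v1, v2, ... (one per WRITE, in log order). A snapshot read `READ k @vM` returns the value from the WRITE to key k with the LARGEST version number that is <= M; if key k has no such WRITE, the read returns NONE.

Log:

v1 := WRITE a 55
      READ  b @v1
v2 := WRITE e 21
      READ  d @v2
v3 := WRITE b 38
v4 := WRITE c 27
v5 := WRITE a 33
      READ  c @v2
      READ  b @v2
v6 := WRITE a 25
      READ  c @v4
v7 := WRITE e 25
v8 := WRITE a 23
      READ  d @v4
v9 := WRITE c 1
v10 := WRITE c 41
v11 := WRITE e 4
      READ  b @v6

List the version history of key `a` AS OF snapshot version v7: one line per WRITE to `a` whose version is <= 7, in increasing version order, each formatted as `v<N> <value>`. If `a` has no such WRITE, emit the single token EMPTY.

Scan writes for key=a with version <= 7:
  v1 WRITE a 55 -> keep
  v2 WRITE e 21 -> skip
  v3 WRITE b 38 -> skip
  v4 WRITE c 27 -> skip
  v5 WRITE a 33 -> keep
  v6 WRITE a 25 -> keep
  v7 WRITE e 25 -> skip
  v8 WRITE a 23 -> drop (> snap)
  v9 WRITE c 1 -> skip
  v10 WRITE c 41 -> skip
  v11 WRITE e 4 -> skip
Collected: [(1, 55), (5, 33), (6, 25)]

Answer: v1 55
v5 33
v6 25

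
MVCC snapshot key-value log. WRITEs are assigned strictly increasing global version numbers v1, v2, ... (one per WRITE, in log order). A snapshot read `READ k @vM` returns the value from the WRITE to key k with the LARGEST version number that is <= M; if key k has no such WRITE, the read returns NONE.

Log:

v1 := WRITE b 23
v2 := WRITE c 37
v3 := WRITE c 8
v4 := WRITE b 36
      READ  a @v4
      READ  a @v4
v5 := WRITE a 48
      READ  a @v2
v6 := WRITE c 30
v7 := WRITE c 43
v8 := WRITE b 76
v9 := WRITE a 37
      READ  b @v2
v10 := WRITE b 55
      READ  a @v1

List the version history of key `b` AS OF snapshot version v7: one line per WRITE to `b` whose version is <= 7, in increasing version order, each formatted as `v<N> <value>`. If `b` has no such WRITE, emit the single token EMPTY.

Answer: v1 23
v4 36

Derivation:
Scan writes for key=b with version <= 7:
  v1 WRITE b 23 -> keep
  v2 WRITE c 37 -> skip
  v3 WRITE c 8 -> skip
  v4 WRITE b 36 -> keep
  v5 WRITE a 48 -> skip
  v6 WRITE c 30 -> skip
  v7 WRITE c 43 -> skip
  v8 WRITE b 76 -> drop (> snap)
  v9 WRITE a 37 -> skip
  v10 WRITE b 55 -> drop (> snap)
Collected: [(1, 23), (4, 36)]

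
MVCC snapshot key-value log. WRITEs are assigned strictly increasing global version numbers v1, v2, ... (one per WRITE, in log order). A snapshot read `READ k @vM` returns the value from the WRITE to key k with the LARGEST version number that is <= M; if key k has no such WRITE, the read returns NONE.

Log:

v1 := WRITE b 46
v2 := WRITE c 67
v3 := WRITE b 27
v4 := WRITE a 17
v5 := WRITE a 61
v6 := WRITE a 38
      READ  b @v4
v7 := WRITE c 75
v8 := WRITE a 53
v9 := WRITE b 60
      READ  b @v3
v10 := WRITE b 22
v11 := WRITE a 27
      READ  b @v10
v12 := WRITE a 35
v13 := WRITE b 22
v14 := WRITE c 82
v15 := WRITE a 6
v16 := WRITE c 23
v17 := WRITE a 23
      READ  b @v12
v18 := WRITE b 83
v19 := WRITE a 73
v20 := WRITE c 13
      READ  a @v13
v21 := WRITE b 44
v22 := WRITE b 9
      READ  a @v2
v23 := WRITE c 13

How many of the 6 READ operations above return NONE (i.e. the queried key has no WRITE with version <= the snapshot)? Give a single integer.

v1: WRITE b=46  (b history now [(1, 46)])
v2: WRITE c=67  (c history now [(2, 67)])
v3: WRITE b=27  (b history now [(1, 46), (3, 27)])
v4: WRITE a=17  (a history now [(4, 17)])
v5: WRITE a=61  (a history now [(4, 17), (5, 61)])
v6: WRITE a=38  (a history now [(4, 17), (5, 61), (6, 38)])
READ b @v4: history=[(1, 46), (3, 27)] -> pick v3 -> 27
v7: WRITE c=75  (c history now [(2, 67), (7, 75)])
v8: WRITE a=53  (a history now [(4, 17), (5, 61), (6, 38), (8, 53)])
v9: WRITE b=60  (b history now [(1, 46), (3, 27), (9, 60)])
READ b @v3: history=[(1, 46), (3, 27), (9, 60)] -> pick v3 -> 27
v10: WRITE b=22  (b history now [(1, 46), (3, 27), (9, 60), (10, 22)])
v11: WRITE a=27  (a history now [(4, 17), (5, 61), (6, 38), (8, 53), (11, 27)])
READ b @v10: history=[(1, 46), (3, 27), (9, 60), (10, 22)] -> pick v10 -> 22
v12: WRITE a=35  (a history now [(4, 17), (5, 61), (6, 38), (8, 53), (11, 27), (12, 35)])
v13: WRITE b=22  (b history now [(1, 46), (3, 27), (9, 60), (10, 22), (13, 22)])
v14: WRITE c=82  (c history now [(2, 67), (7, 75), (14, 82)])
v15: WRITE a=6  (a history now [(4, 17), (5, 61), (6, 38), (8, 53), (11, 27), (12, 35), (15, 6)])
v16: WRITE c=23  (c history now [(2, 67), (7, 75), (14, 82), (16, 23)])
v17: WRITE a=23  (a history now [(4, 17), (5, 61), (6, 38), (8, 53), (11, 27), (12, 35), (15, 6), (17, 23)])
READ b @v12: history=[(1, 46), (3, 27), (9, 60), (10, 22), (13, 22)] -> pick v10 -> 22
v18: WRITE b=83  (b history now [(1, 46), (3, 27), (9, 60), (10, 22), (13, 22), (18, 83)])
v19: WRITE a=73  (a history now [(4, 17), (5, 61), (6, 38), (8, 53), (11, 27), (12, 35), (15, 6), (17, 23), (19, 73)])
v20: WRITE c=13  (c history now [(2, 67), (7, 75), (14, 82), (16, 23), (20, 13)])
READ a @v13: history=[(4, 17), (5, 61), (6, 38), (8, 53), (11, 27), (12, 35), (15, 6), (17, 23), (19, 73)] -> pick v12 -> 35
v21: WRITE b=44  (b history now [(1, 46), (3, 27), (9, 60), (10, 22), (13, 22), (18, 83), (21, 44)])
v22: WRITE b=9  (b history now [(1, 46), (3, 27), (9, 60), (10, 22), (13, 22), (18, 83), (21, 44), (22, 9)])
READ a @v2: history=[(4, 17), (5, 61), (6, 38), (8, 53), (11, 27), (12, 35), (15, 6), (17, 23), (19, 73)] -> no version <= 2 -> NONE
v23: WRITE c=13  (c history now [(2, 67), (7, 75), (14, 82), (16, 23), (20, 13), (23, 13)])
Read results in order: ['27', '27', '22', '22', '35', 'NONE']
NONE count = 1

Answer: 1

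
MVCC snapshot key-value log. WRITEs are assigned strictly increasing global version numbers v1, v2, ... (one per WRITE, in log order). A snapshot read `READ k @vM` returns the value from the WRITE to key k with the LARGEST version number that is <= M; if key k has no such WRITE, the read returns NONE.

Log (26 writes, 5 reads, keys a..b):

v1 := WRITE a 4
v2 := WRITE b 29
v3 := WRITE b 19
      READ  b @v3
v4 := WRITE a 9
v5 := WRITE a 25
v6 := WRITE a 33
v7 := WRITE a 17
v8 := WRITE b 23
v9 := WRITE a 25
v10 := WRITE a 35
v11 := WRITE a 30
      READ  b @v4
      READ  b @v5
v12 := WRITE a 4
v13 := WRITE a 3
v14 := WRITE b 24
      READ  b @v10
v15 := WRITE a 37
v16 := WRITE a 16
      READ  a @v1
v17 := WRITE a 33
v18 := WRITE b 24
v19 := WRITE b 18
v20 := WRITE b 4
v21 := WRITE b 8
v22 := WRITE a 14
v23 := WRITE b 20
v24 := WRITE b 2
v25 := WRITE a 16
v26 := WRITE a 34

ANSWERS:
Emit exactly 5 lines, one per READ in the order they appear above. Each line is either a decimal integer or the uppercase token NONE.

v1: WRITE a=4  (a history now [(1, 4)])
v2: WRITE b=29  (b history now [(2, 29)])
v3: WRITE b=19  (b history now [(2, 29), (3, 19)])
READ b @v3: history=[(2, 29), (3, 19)] -> pick v3 -> 19
v4: WRITE a=9  (a history now [(1, 4), (4, 9)])
v5: WRITE a=25  (a history now [(1, 4), (4, 9), (5, 25)])
v6: WRITE a=33  (a history now [(1, 4), (4, 9), (5, 25), (6, 33)])
v7: WRITE a=17  (a history now [(1, 4), (4, 9), (5, 25), (6, 33), (7, 17)])
v8: WRITE b=23  (b history now [(2, 29), (3, 19), (8, 23)])
v9: WRITE a=25  (a history now [(1, 4), (4, 9), (5, 25), (6, 33), (7, 17), (9, 25)])
v10: WRITE a=35  (a history now [(1, 4), (4, 9), (5, 25), (6, 33), (7, 17), (9, 25), (10, 35)])
v11: WRITE a=30  (a history now [(1, 4), (4, 9), (5, 25), (6, 33), (7, 17), (9, 25), (10, 35), (11, 30)])
READ b @v4: history=[(2, 29), (3, 19), (8, 23)] -> pick v3 -> 19
READ b @v5: history=[(2, 29), (3, 19), (8, 23)] -> pick v3 -> 19
v12: WRITE a=4  (a history now [(1, 4), (4, 9), (5, 25), (6, 33), (7, 17), (9, 25), (10, 35), (11, 30), (12, 4)])
v13: WRITE a=3  (a history now [(1, 4), (4, 9), (5, 25), (6, 33), (7, 17), (9, 25), (10, 35), (11, 30), (12, 4), (13, 3)])
v14: WRITE b=24  (b history now [(2, 29), (3, 19), (8, 23), (14, 24)])
READ b @v10: history=[(2, 29), (3, 19), (8, 23), (14, 24)] -> pick v8 -> 23
v15: WRITE a=37  (a history now [(1, 4), (4, 9), (5, 25), (6, 33), (7, 17), (9, 25), (10, 35), (11, 30), (12, 4), (13, 3), (15, 37)])
v16: WRITE a=16  (a history now [(1, 4), (4, 9), (5, 25), (6, 33), (7, 17), (9, 25), (10, 35), (11, 30), (12, 4), (13, 3), (15, 37), (16, 16)])
READ a @v1: history=[(1, 4), (4, 9), (5, 25), (6, 33), (7, 17), (9, 25), (10, 35), (11, 30), (12, 4), (13, 3), (15, 37), (16, 16)] -> pick v1 -> 4
v17: WRITE a=33  (a history now [(1, 4), (4, 9), (5, 25), (6, 33), (7, 17), (9, 25), (10, 35), (11, 30), (12, 4), (13, 3), (15, 37), (16, 16), (17, 33)])
v18: WRITE b=24  (b history now [(2, 29), (3, 19), (8, 23), (14, 24), (18, 24)])
v19: WRITE b=18  (b history now [(2, 29), (3, 19), (8, 23), (14, 24), (18, 24), (19, 18)])
v20: WRITE b=4  (b history now [(2, 29), (3, 19), (8, 23), (14, 24), (18, 24), (19, 18), (20, 4)])
v21: WRITE b=8  (b history now [(2, 29), (3, 19), (8, 23), (14, 24), (18, 24), (19, 18), (20, 4), (21, 8)])
v22: WRITE a=14  (a history now [(1, 4), (4, 9), (5, 25), (6, 33), (7, 17), (9, 25), (10, 35), (11, 30), (12, 4), (13, 3), (15, 37), (16, 16), (17, 33), (22, 14)])
v23: WRITE b=20  (b history now [(2, 29), (3, 19), (8, 23), (14, 24), (18, 24), (19, 18), (20, 4), (21, 8), (23, 20)])
v24: WRITE b=2  (b history now [(2, 29), (3, 19), (8, 23), (14, 24), (18, 24), (19, 18), (20, 4), (21, 8), (23, 20), (24, 2)])
v25: WRITE a=16  (a history now [(1, 4), (4, 9), (5, 25), (6, 33), (7, 17), (9, 25), (10, 35), (11, 30), (12, 4), (13, 3), (15, 37), (16, 16), (17, 33), (22, 14), (25, 16)])
v26: WRITE a=34  (a history now [(1, 4), (4, 9), (5, 25), (6, 33), (7, 17), (9, 25), (10, 35), (11, 30), (12, 4), (13, 3), (15, 37), (16, 16), (17, 33), (22, 14), (25, 16), (26, 34)])

Answer: 19
19
19
23
4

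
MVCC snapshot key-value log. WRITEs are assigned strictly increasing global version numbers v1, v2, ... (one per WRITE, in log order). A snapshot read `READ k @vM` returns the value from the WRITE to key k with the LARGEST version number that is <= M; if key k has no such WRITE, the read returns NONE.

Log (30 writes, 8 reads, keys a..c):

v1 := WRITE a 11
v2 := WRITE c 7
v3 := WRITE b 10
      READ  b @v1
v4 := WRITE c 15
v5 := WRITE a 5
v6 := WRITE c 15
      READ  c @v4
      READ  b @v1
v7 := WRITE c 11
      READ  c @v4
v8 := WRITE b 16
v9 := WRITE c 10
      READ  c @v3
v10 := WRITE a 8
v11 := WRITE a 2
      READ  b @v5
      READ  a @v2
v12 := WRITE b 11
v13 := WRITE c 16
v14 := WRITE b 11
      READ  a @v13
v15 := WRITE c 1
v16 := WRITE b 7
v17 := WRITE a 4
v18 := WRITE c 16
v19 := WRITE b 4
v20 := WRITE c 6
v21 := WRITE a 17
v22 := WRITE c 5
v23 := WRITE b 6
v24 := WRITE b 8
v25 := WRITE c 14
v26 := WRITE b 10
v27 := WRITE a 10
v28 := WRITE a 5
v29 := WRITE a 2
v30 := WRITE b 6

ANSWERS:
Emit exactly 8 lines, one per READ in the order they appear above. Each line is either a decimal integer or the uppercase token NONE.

Answer: NONE
15
NONE
15
7
10
11
2

Derivation:
v1: WRITE a=11  (a history now [(1, 11)])
v2: WRITE c=7  (c history now [(2, 7)])
v3: WRITE b=10  (b history now [(3, 10)])
READ b @v1: history=[(3, 10)] -> no version <= 1 -> NONE
v4: WRITE c=15  (c history now [(2, 7), (4, 15)])
v5: WRITE a=5  (a history now [(1, 11), (5, 5)])
v6: WRITE c=15  (c history now [(2, 7), (4, 15), (6, 15)])
READ c @v4: history=[(2, 7), (4, 15), (6, 15)] -> pick v4 -> 15
READ b @v1: history=[(3, 10)] -> no version <= 1 -> NONE
v7: WRITE c=11  (c history now [(2, 7), (4, 15), (6, 15), (7, 11)])
READ c @v4: history=[(2, 7), (4, 15), (6, 15), (7, 11)] -> pick v4 -> 15
v8: WRITE b=16  (b history now [(3, 10), (8, 16)])
v9: WRITE c=10  (c history now [(2, 7), (4, 15), (6, 15), (7, 11), (9, 10)])
READ c @v3: history=[(2, 7), (4, 15), (6, 15), (7, 11), (9, 10)] -> pick v2 -> 7
v10: WRITE a=8  (a history now [(1, 11), (5, 5), (10, 8)])
v11: WRITE a=2  (a history now [(1, 11), (5, 5), (10, 8), (11, 2)])
READ b @v5: history=[(3, 10), (8, 16)] -> pick v3 -> 10
READ a @v2: history=[(1, 11), (5, 5), (10, 8), (11, 2)] -> pick v1 -> 11
v12: WRITE b=11  (b history now [(3, 10), (8, 16), (12, 11)])
v13: WRITE c=16  (c history now [(2, 7), (4, 15), (6, 15), (7, 11), (9, 10), (13, 16)])
v14: WRITE b=11  (b history now [(3, 10), (8, 16), (12, 11), (14, 11)])
READ a @v13: history=[(1, 11), (5, 5), (10, 8), (11, 2)] -> pick v11 -> 2
v15: WRITE c=1  (c history now [(2, 7), (4, 15), (6, 15), (7, 11), (9, 10), (13, 16), (15, 1)])
v16: WRITE b=7  (b history now [(3, 10), (8, 16), (12, 11), (14, 11), (16, 7)])
v17: WRITE a=4  (a history now [(1, 11), (5, 5), (10, 8), (11, 2), (17, 4)])
v18: WRITE c=16  (c history now [(2, 7), (4, 15), (6, 15), (7, 11), (9, 10), (13, 16), (15, 1), (18, 16)])
v19: WRITE b=4  (b history now [(3, 10), (8, 16), (12, 11), (14, 11), (16, 7), (19, 4)])
v20: WRITE c=6  (c history now [(2, 7), (4, 15), (6, 15), (7, 11), (9, 10), (13, 16), (15, 1), (18, 16), (20, 6)])
v21: WRITE a=17  (a history now [(1, 11), (5, 5), (10, 8), (11, 2), (17, 4), (21, 17)])
v22: WRITE c=5  (c history now [(2, 7), (4, 15), (6, 15), (7, 11), (9, 10), (13, 16), (15, 1), (18, 16), (20, 6), (22, 5)])
v23: WRITE b=6  (b history now [(3, 10), (8, 16), (12, 11), (14, 11), (16, 7), (19, 4), (23, 6)])
v24: WRITE b=8  (b history now [(3, 10), (8, 16), (12, 11), (14, 11), (16, 7), (19, 4), (23, 6), (24, 8)])
v25: WRITE c=14  (c history now [(2, 7), (4, 15), (6, 15), (7, 11), (9, 10), (13, 16), (15, 1), (18, 16), (20, 6), (22, 5), (25, 14)])
v26: WRITE b=10  (b history now [(3, 10), (8, 16), (12, 11), (14, 11), (16, 7), (19, 4), (23, 6), (24, 8), (26, 10)])
v27: WRITE a=10  (a history now [(1, 11), (5, 5), (10, 8), (11, 2), (17, 4), (21, 17), (27, 10)])
v28: WRITE a=5  (a history now [(1, 11), (5, 5), (10, 8), (11, 2), (17, 4), (21, 17), (27, 10), (28, 5)])
v29: WRITE a=2  (a history now [(1, 11), (5, 5), (10, 8), (11, 2), (17, 4), (21, 17), (27, 10), (28, 5), (29, 2)])
v30: WRITE b=6  (b history now [(3, 10), (8, 16), (12, 11), (14, 11), (16, 7), (19, 4), (23, 6), (24, 8), (26, 10), (30, 6)])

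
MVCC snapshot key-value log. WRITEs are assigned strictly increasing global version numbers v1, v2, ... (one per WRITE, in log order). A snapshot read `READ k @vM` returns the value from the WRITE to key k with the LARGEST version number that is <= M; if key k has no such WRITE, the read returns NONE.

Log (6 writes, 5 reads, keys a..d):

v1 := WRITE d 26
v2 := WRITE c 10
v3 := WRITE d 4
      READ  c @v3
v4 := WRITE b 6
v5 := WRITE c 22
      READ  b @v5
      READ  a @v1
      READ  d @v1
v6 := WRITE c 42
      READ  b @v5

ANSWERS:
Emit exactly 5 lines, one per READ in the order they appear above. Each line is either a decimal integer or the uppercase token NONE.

v1: WRITE d=26  (d history now [(1, 26)])
v2: WRITE c=10  (c history now [(2, 10)])
v3: WRITE d=4  (d history now [(1, 26), (3, 4)])
READ c @v3: history=[(2, 10)] -> pick v2 -> 10
v4: WRITE b=6  (b history now [(4, 6)])
v5: WRITE c=22  (c history now [(2, 10), (5, 22)])
READ b @v5: history=[(4, 6)] -> pick v4 -> 6
READ a @v1: history=[] -> no version <= 1 -> NONE
READ d @v1: history=[(1, 26), (3, 4)] -> pick v1 -> 26
v6: WRITE c=42  (c history now [(2, 10), (5, 22), (6, 42)])
READ b @v5: history=[(4, 6)] -> pick v4 -> 6

Answer: 10
6
NONE
26
6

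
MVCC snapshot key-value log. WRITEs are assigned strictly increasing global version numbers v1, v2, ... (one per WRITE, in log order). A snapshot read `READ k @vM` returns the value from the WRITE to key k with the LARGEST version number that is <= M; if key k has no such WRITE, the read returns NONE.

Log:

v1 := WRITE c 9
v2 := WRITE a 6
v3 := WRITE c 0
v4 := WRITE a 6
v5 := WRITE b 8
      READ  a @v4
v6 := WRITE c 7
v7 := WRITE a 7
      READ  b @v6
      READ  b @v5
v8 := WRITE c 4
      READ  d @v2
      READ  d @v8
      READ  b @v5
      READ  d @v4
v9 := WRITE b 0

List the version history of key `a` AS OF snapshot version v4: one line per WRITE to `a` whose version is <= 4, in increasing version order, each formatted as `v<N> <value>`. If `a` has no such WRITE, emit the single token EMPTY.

Answer: v2 6
v4 6

Derivation:
Scan writes for key=a with version <= 4:
  v1 WRITE c 9 -> skip
  v2 WRITE a 6 -> keep
  v3 WRITE c 0 -> skip
  v4 WRITE a 6 -> keep
  v5 WRITE b 8 -> skip
  v6 WRITE c 7 -> skip
  v7 WRITE a 7 -> drop (> snap)
  v8 WRITE c 4 -> skip
  v9 WRITE b 0 -> skip
Collected: [(2, 6), (4, 6)]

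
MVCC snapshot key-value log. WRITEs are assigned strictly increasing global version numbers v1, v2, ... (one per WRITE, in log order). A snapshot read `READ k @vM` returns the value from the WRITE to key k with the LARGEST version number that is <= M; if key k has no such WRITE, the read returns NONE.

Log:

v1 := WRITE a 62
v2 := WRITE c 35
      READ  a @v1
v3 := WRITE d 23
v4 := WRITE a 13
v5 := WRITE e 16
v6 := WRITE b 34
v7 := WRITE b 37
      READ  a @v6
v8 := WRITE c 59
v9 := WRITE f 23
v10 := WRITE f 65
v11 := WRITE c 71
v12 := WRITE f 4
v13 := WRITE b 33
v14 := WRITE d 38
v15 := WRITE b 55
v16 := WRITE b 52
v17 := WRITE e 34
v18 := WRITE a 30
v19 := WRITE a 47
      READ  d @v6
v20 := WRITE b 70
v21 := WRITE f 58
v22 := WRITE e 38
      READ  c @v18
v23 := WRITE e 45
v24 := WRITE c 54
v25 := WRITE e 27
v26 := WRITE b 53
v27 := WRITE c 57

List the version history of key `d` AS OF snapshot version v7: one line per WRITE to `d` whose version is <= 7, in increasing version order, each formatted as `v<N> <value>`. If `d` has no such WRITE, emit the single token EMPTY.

Answer: v3 23

Derivation:
Scan writes for key=d with version <= 7:
  v1 WRITE a 62 -> skip
  v2 WRITE c 35 -> skip
  v3 WRITE d 23 -> keep
  v4 WRITE a 13 -> skip
  v5 WRITE e 16 -> skip
  v6 WRITE b 34 -> skip
  v7 WRITE b 37 -> skip
  v8 WRITE c 59 -> skip
  v9 WRITE f 23 -> skip
  v10 WRITE f 65 -> skip
  v11 WRITE c 71 -> skip
  v12 WRITE f 4 -> skip
  v13 WRITE b 33 -> skip
  v14 WRITE d 38 -> drop (> snap)
  v15 WRITE b 55 -> skip
  v16 WRITE b 52 -> skip
  v17 WRITE e 34 -> skip
  v18 WRITE a 30 -> skip
  v19 WRITE a 47 -> skip
  v20 WRITE b 70 -> skip
  v21 WRITE f 58 -> skip
  v22 WRITE e 38 -> skip
  v23 WRITE e 45 -> skip
  v24 WRITE c 54 -> skip
  v25 WRITE e 27 -> skip
  v26 WRITE b 53 -> skip
  v27 WRITE c 57 -> skip
Collected: [(3, 23)]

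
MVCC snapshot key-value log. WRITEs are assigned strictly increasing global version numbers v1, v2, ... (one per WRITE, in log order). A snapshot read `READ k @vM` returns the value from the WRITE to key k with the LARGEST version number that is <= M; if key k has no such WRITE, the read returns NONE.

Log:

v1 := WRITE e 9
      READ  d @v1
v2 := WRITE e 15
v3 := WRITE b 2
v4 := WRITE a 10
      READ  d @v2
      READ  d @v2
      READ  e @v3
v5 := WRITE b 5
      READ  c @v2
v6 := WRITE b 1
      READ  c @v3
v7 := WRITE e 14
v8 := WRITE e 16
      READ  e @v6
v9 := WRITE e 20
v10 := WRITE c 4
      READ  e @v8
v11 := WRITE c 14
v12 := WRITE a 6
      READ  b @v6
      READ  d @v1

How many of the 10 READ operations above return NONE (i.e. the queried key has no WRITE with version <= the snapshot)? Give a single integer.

v1: WRITE e=9  (e history now [(1, 9)])
READ d @v1: history=[] -> no version <= 1 -> NONE
v2: WRITE e=15  (e history now [(1, 9), (2, 15)])
v3: WRITE b=2  (b history now [(3, 2)])
v4: WRITE a=10  (a history now [(4, 10)])
READ d @v2: history=[] -> no version <= 2 -> NONE
READ d @v2: history=[] -> no version <= 2 -> NONE
READ e @v3: history=[(1, 9), (2, 15)] -> pick v2 -> 15
v5: WRITE b=5  (b history now [(3, 2), (5, 5)])
READ c @v2: history=[] -> no version <= 2 -> NONE
v6: WRITE b=1  (b history now [(3, 2), (5, 5), (6, 1)])
READ c @v3: history=[] -> no version <= 3 -> NONE
v7: WRITE e=14  (e history now [(1, 9), (2, 15), (7, 14)])
v8: WRITE e=16  (e history now [(1, 9), (2, 15), (7, 14), (8, 16)])
READ e @v6: history=[(1, 9), (2, 15), (7, 14), (8, 16)] -> pick v2 -> 15
v9: WRITE e=20  (e history now [(1, 9), (2, 15), (7, 14), (8, 16), (9, 20)])
v10: WRITE c=4  (c history now [(10, 4)])
READ e @v8: history=[(1, 9), (2, 15), (7, 14), (8, 16), (9, 20)] -> pick v8 -> 16
v11: WRITE c=14  (c history now [(10, 4), (11, 14)])
v12: WRITE a=6  (a history now [(4, 10), (12, 6)])
READ b @v6: history=[(3, 2), (5, 5), (6, 1)] -> pick v6 -> 1
READ d @v1: history=[] -> no version <= 1 -> NONE
Read results in order: ['NONE', 'NONE', 'NONE', '15', 'NONE', 'NONE', '15', '16', '1', 'NONE']
NONE count = 6

Answer: 6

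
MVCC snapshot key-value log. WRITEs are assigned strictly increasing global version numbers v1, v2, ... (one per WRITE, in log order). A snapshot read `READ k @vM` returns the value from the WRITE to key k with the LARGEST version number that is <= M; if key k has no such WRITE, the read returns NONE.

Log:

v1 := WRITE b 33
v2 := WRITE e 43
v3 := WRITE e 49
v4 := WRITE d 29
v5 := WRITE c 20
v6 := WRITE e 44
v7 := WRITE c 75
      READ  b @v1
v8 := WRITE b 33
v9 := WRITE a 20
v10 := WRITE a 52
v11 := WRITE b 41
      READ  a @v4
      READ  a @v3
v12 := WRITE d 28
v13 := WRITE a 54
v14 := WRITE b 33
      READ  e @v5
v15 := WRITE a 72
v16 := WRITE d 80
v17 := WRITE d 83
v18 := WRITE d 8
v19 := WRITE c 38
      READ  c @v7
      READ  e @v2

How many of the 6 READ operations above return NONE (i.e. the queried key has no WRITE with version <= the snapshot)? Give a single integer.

v1: WRITE b=33  (b history now [(1, 33)])
v2: WRITE e=43  (e history now [(2, 43)])
v3: WRITE e=49  (e history now [(2, 43), (3, 49)])
v4: WRITE d=29  (d history now [(4, 29)])
v5: WRITE c=20  (c history now [(5, 20)])
v6: WRITE e=44  (e history now [(2, 43), (3, 49), (6, 44)])
v7: WRITE c=75  (c history now [(5, 20), (7, 75)])
READ b @v1: history=[(1, 33)] -> pick v1 -> 33
v8: WRITE b=33  (b history now [(1, 33), (8, 33)])
v9: WRITE a=20  (a history now [(9, 20)])
v10: WRITE a=52  (a history now [(9, 20), (10, 52)])
v11: WRITE b=41  (b history now [(1, 33), (8, 33), (11, 41)])
READ a @v4: history=[(9, 20), (10, 52)] -> no version <= 4 -> NONE
READ a @v3: history=[(9, 20), (10, 52)] -> no version <= 3 -> NONE
v12: WRITE d=28  (d history now [(4, 29), (12, 28)])
v13: WRITE a=54  (a history now [(9, 20), (10, 52), (13, 54)])
v14: WRITE b=33  (b history now [(1, 33), (8, 33), (11, 41), (14, 33)])
READ e @v5: history=[(2, 43), (3, 49), (6, 44)] -> pick v3 -> 49
v15: WRITE a=72  (a history now [(9, 20), (10, 52), (13, 54), (15, 72)])
v16: WRITE d=80  (d history now [(4, 29), (12, 28), (16, 80)])
v17: WRITE d=83  (d history now [(4, 29), (12, 28), (16, 80), (17, 83)])
v18: WRITE d=8  (d history now [(4, 29), (12, 28), (16, 80), (17, 83), (18, 8)])
v19: WRITE c=38  (c history now [(5, 20), (7, 75), (19, 38)])
READ c @v7: history=[(5, 20), (7, 75), (19, 38)] -> pick v7 -> 75
READ e @v2: history=[(2, 43), (3, 49), (6, 44)] -> pick v2 -> 43
Read results in order: ['33', 'NONE', 'NONE', '49', '75', '43']
NONE count = 2

Answer: 2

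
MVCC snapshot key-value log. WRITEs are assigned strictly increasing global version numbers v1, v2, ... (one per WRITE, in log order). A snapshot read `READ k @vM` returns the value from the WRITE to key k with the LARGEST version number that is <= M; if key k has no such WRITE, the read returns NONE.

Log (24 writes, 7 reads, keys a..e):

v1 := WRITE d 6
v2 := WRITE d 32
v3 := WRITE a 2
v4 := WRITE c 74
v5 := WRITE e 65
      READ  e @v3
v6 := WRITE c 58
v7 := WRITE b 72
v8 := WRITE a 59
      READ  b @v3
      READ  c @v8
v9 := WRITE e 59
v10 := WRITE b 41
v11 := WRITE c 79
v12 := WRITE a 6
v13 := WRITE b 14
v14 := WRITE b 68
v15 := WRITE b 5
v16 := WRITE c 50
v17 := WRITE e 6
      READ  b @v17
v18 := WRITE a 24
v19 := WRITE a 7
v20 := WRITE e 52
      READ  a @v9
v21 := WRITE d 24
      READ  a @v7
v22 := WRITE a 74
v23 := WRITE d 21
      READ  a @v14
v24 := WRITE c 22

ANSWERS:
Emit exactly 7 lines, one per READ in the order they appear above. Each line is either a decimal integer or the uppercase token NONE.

Answer: NONE
NONE
58
5
59
2
6

Derivation:
v1: WRITE d=6  (d history now [(1, 6)])
v2: WRITE d=32  (d history now [(1, 6), (2, 32)])
v3: WRITE a=2  (a history now [(3, 2)])
v4: WRITE c=74  (c history now [(4, 74)])
v5: WRITE e=65  (e history now [(5, 65)])
READ e @v3: history=[(5, 65)] -> no version <= 3 -> NONE
v6: WRITE c=58  (c history now [(4, 74), (6, 58)])
v7: WRITE b=72  (b history now [(7, 72)])
v8: WRITE a=59  (a history now [(3, 2), (8, 59)])
READ b @v3: history=[(7, 72)] -> no version <= 3 -> NONE
READ c @v8: history=[(4, 74), (6, 58)] -> pick v6 -> 58
v9: WRITE e=59  (e history now [(5, 65), (9, 59)])
v10: WRITE b=41  (b history now [(7, 72), (10, 41)])
v11: WRITE c=79  (c history now [(4, 74), (6, 58), (11, 79)])
v12: WRITE a=6  (a history now [(3, 2), (8, 59), (12, 6)])
v13: WRITE b=14  (b history now [(7, 72), (10, 41), (13, 14)])
v14: WRITE b=68  (b history now [(7, 72), (10, 41), (13, 14), (14, 68)])
v15: WRITE b=5  (b history now [(7, 72), (10, 41), (13, 14), (14, 68), (15, 5)])
v16: WRITE c=50  (c history now [(4, 74), (6, 58), (11, 79), (16, 50)])
v17: WRITE e=6  (e history now [(5, 65), (9, 59), (17, 6)])
READ b @v17: history=[(7, 72), (10, 41), (13, 14), (14, 68), (15, 5)] -> pick v15 -> 5
v18: WRITE a=24  (a history now [(3, 2), (8, 59), (12, 6), (18, 24)])
v19: WRITE a=7  (a history now [(3, 2), (8, 59), (12, 6), (18, 24), (19, 7)])
v20: WRITE e=52  (e history now [(5, 65), (9, 59), (17, 6), (20, 52)])
READ a @v9: history=[(3, 2), (8, 59), (12, 6), (18, 24), (19, 7)] -> pick v8 -> 59
v21: WRITE d=24  (d history now [(1, 6), (2, 32), (21, 24)])
READ a @v7: history=[(3, 2), (8, 59), (12, 6), (18, 24), (19, 7)] -> pick v3 -> 2
v22: WRITE a=74  (a history now [(3, 2), (8, 59), (12, 6), (18, 24), (19, 7), (22, 74)])
v23: WRITE d=21  (d history now [(1, 6), (2, 32), (21, 24), (23, 21)])
READ a @v14: history=[(3, 2), (8, 59), (12, 6), (18, 24), (19, 7), (22, 74)] -> pick v12 -> 6
v24: WRITE c=22  (c history now [(4, 74), (6, 58), (11, 79), (16, 50), (24, 22)])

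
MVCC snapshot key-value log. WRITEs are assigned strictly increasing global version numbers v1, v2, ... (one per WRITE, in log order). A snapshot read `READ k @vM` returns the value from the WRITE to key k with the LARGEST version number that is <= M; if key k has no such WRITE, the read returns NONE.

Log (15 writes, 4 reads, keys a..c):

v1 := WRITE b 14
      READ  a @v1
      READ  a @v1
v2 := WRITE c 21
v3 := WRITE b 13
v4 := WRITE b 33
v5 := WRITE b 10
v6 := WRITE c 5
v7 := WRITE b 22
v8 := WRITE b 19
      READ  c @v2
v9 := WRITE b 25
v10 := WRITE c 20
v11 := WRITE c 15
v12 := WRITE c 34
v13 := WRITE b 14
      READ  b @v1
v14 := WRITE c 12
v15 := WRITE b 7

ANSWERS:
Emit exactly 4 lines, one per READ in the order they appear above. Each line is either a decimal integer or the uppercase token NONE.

v1: WRITE b=14  (b history now [(1, 14)])
READ a @v1: history=[] -> no version <= 1 -> NONE
READ a @v1: history=[] -> no version <= 1 -> NONE
v2: WRITE c=21  (c history now [(2, 21)])
v3: WRITE b=13  (b history now [(1, 14), (3, 13)])
v4: WRITE b=33  (b history now [(1, 14), (3, 13), (4, 33)])
v5: WRITE b=10  (b history now [(1, 14), (3, 13), (4, 33), (5, 10)])
v6: WRITE c=5  (c history now [(2, 21), (6, 5)])
v7: WRITE b=22  (b history now [(1, 14), (3, 13), (4, 33), (5, 10), (7, 22)])
v8: WRITE b=19  (b history now [(1, 14), (3, 13), (4, 33), (5, 10), (7, 22), (8, 19)])
READ c @v2: history=[(2, 21), (6, 5)] -> pick v2 -> 21
v9: WRITE b=25  (b history now [(1, 14), (3, 13), (4, 33), (5, 10), (7, 22), (8, 19), (9, 25)])
v10: WRITE c=20  (c history now [(2, 21), (6, 5), (10, 20)])
v11: WRITE c=15  (c history now [(2, 21), (6, 5), (10, 20), (11, 15)])
v12: WRITE c=34  (c history now [(2, 21), (6, 5), (10, 20), (11, 15), (12, 34)])
v13: WRITE b=14  (b history now [(1, 14), (3, 13), (4, 33), (5, 10), (7, 22), (8, 19), (9, 25), (13, 14)])
READ b @v1: history=[(1, 14), (3, 13), (4, 33), (5, 10), (7, 22), (8, 19), (9, 25), (13, 14)] -> pick v1 -> 14
v14: WRITE c=12  (c history now [(2, 21), (6, 5), (10, 20), (11, 15), (12, 34), (14, 12)])
v15: WRITE b=7  (b history now [(1, 14), (3, 13), (4, 33), (5, 10), (7, 22), (8, 19), (9, 25), (13, 14), (15, 7)])

Answer: NONE
NONE
21
14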